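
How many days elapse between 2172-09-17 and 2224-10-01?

19006

Day-of-year of September 17, 2172: 261.
Day-of-year of October 1, 2224: 275.
2172 has 366 days, so 366 − 261 = 105 days remain in 2172.
Full years 2173–2223: 40 common + 11 leap = 40×365 + 11×366 = 18626 days.
Total: 105 + 18626 + 275 = 19006 days.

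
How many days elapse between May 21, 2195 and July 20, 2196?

426

Day-of-year of May 21, 2195: 141.
Day-of-year of July 20, 2196: 202.
2195 has 365 days, so 365 − 141 = 224 days remain in 2195.
Total: 224 + 202 = 426 days.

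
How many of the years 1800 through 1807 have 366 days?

Years divisible by 4 in [1800, 1807]: 1800, 1804.
Of these, 1800 is divisible by 100 but not 400, so not leap.
Leap years: 2 − 1 = 1.

1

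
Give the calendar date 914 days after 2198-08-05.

2201-02-05

Count 914 days after August 5, 2198:
August 5, 2198 → August 5, 2199: 365 days.
August 5, 2199 → August 5, 2200: 365 days (2200 is not a leap year (divisible by 100 but not 400)).
August 2200: 31 − 5 = 26 days remain.
Then September (30), October (31), November (30), December (31), January (31): 30 + 31 + 30 + 31 + 31 = 153 days.
February 1–5, 2201: 5 days (2201 is not a leap year).
Residual: 184 days.
Total: 914 days.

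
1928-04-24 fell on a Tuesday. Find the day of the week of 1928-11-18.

Sunday

April 1928: 30 − 24 = 6 days remain.
Then May (31), June (30), July (31), August (31), September (30), October (31): 31 + 30 + 31 + 31 + 30 + 31 = 184 days.
November 1–18, 1928: 18 days.
Total: 6 + 184 + 18 = 208 days.
208 mod 7 = 5, so 5 days after Tuesday is Sunday.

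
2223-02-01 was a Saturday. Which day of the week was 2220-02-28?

Monday

Count forward from the earlier date (February 28, 2220) to the later (February 1, 2223):
Day-of-year of February 28, 2220: 59.
Day-of-year of February 1, 2223: 32.
2220 has 366 days, so 366 − 59 = 307 days remain in 2220.
Full years: 2221: 365; 2222: 365. Sum = 730.
Total: 307 + 730 + 32 = 1069 days.
1069 mod 7 = 5, so 5 days before Saturday is Monday.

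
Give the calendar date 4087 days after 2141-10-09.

2152-12-17

Count 4087 days after October 9, 2141:
From October 9, 2141 to October 9, 2152: 11 years, of which 3 contain a Feb 29 — 8×365 + 3×366 = 4018 days.
October 2152: 31 − 9 = 22 days remain.
Then November (30): 30 days.
December 1–17, 2152: 17 days.
Residual: 69 days.
Total: 4087 days.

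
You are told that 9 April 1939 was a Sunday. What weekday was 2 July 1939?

April 1939: 30 − 9 = 21 days remain.
Then May (31), June (30): 31 + 30 = 61 days.
July 1–2, 1939: 2 days.
Total: 21 + 61 + 2 = 84 days.
84 is a multiple of 7, so 2 July 1939 falls on the same weekday: Sunday.

Sunday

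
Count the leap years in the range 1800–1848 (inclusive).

12

Years divisible by 4: 1800, 1804, …, 1848 — 13 in all.
Of these, 1800 is divisible by 100 but not 400, so not leap.
Leap years: 13 − 1 = 12.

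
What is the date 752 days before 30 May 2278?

8 May 2276

Count 752 days before May 30, 2278:
May 2276: 31 − 8 = 23 days remain.
Then 23 full months totalling 699 days.
May 1–30, 2278: 30 days.
Total: 23 + 699 + 30 = 752 days.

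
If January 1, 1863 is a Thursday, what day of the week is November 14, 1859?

Count forward from the earlier date (November 14, 1859) to the later (January 1, 1863):
November 14, 1859 → November 14, 1860: 366 days (1860 is a leap year).
November 14, 1860 → November 14, 1861: 365 days.
November 14, 1861 → November 14, 1862: 365 days.
November 1862: 30 − 14 = 16 days remain.
Then December (31): 31 days.
January 1, 1863: 1 day.
Residual: 48 days.
Total: 1144 days.
1144 mod 7 = 3, so 3 days before Thursday is Monday.

Monday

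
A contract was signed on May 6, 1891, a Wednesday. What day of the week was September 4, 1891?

May 1891: 31 − 6 = 25 days remain.
Then June (30), July (31), August (31): 30 + 31 + 31 = 92 days.
September 1–4, 1891: 4 days.
Total: 25 + 92 + 4 = 121 days.
121 mod 7 = 2, so 2 days after Wednesday is Friday.

Friday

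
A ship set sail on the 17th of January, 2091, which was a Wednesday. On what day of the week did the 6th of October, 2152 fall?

Day-of-year of January 17, 2091: 17.
Day-of-year of October 6, 2152: 280.
2091 has 365 days, so 365 − 17 = 348 days remain in 2091.
Full years 2092–2151: 46 common + 14 leap = 46×365 + 14×366 = 21914 days.
Total: 348 + 21914 + 280 = 22542 days.
22542 mod 7 = 2, so 2 days after Wednesday is Friday.

Friday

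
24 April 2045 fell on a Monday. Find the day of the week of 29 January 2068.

Day-of-year of April 24, 2045: 114.
Day-of-year of January 29, 2068: 29.
2045 has 365 days, so 365 − 114 = 251 days remain in 2045.
Full years 2046–2067: 17 common + 5 leap = 17×365 + 5×366 = 8035 days.
Total: 251 + 8035 + 29 = 8315 days.
8315 mod 7 = 6, so 6 days after Monday is Sunday.

Sunday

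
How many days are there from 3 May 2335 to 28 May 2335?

Within May 2335: 28 − 3 = 25 days.

25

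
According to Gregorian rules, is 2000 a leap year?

2000 is a leap year (divisible by 400).

Yes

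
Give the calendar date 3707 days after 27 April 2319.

20 June 2329

Count 3707 days after April 27, 2319:
From April 27, 2319 to April 27, 2329: 10 years, of which 3 contain a Feb 29 — 7×365 + 3×366 = 3653 days.
April 2329: 30 − 27 = 3 days remain.
Then May (31): 31 days.
June 1–20, 2329: 20 days.
Residual: 54 days.
Total: 3707 days.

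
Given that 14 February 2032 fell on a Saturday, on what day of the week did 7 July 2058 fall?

Day-of-year of February 14, 2032: 45.
Day-of-year of July 7, 2058: 188.
2032 has 366 days, so 366 − 45 = 321 days remain in 2032.
Full years 2033–2057: 19 common + 6 leap = 19×365 + 6×366 = 9131 days.
Total: 321 + 9131 + 188 = 9640 days.
9640 mod 7 = 1, so 1 day after Saturday is Sunday.

Sunday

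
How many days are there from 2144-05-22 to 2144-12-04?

196

May 2144: 31 − 22 = 9 days remain.
Then June (30), July (31), August (31), September (30), October (31), November (30): 30 + 31 + 31 + 30 + 31 + 30 = 183 days.
December 1–4, 2144: 4 days.
Total: 9 + 183 + 4 = 196 days.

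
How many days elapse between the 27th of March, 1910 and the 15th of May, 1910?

49

March 1910: 31 − 27 = 4 days remain.
Then April (30): 30 days.
May 1–15, 1910: 15 days.
Total: 4 + 30 + 15 = 49 days.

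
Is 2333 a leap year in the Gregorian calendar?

No

2333 is not a leap year.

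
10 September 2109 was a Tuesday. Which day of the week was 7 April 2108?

Saturday

Count forward from the earlier date (April 7, 2108) to the later (September 10, 2109):
April 2108: 30 − 7 = 23 days remain.
Then 16 full months totalling 488 days.
September 1–10, 2109: 10 days.
Total: 23 + 488 + 10 = 521 days.
521 mod 7 = 3, so 3 days before Tuesday is Saturday.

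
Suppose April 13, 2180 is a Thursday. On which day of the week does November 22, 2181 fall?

April 13, 2180 → April 13, 2181: 365 days.
April 2181: 30 − 13 = 17 days remain.
Then May (31), June (30), July (31), August (31), September (30), October (31): 31 + 30 + 31 + 31 + 30 + 31 = 184 days.
November 1–22, 2181: 22 days.
Residual: 223 days.
Total: 588 days.
588 is a multiple of 7, so November 22, 2181 falls on the same weekday: Thursday.

Thursday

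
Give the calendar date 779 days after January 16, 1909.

March 6, 1911

Count 779 days after January 16, 1909:
Day-of-year of January 16, 1909: 16.
Day-of-year of March 6, 1911: 65.
1909 has 365 days, so 365 − 16 = 349 days remain in 1909.
Full years: 1910: 365. Sum = 365.
Total: 349 + 365 + 65 = 779 days.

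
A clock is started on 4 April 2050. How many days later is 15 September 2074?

8930

From April 4, 2050 to April 4, 2074: 24 years, of which 6 contain a Feb 29 — 18×365 + 6×366 = 8766 days.
April 2074: 30 − 4 = 26 days remain.
Then May (31), June (30), July (31), August (31): 31 + 30 + 31 + 31 = 123 days.
September 1–15, 2074: 15 days.
Residual: 164 days.
Total: 8930 days.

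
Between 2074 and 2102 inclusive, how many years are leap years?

Years divisible by 4 in [2074, 2102]: 2076, 2080, 2084, 2088, 2092, 2096, 2100.
Of these, 2100 is divisible by 100 but not 400, so not leap.
Leap years: 7 − 1 = 6.

6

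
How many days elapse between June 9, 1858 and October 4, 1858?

June 1858: 30 − 9 = 21 days remain.
Then July (31), August (31), September (30): 31 + 31 + 30 = 92 days.
October 1–4, 1858: 4 days.
Total: 21 + 92 + 4 = 117 days.

117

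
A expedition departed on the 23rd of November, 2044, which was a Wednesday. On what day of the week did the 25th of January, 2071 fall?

Sunday

From November 23, 2044 to November 23, 2070: 26 years, of which 6 contain a Feb 29 — 20×365 + 6×366 = 9496 days.
November 2070: 30 − 23 = 7 days remain.
Then December (31): 31 days.
January 1–25, 2071: 25 days.
Residual: 63 days.
Total: 9559 days.
9559 mod 7 = 4, so 4 days after Wednesday is Sunday.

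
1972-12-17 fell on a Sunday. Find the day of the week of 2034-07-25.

Tuesday

Day-of-year of December 17, 1972: 352.
Day-of-year of July 25, 2034: 206.
1972 has 366 days, so 366 − 352 = 14 days remain in 1972.
Full years 1973–2033: 46 common + 15 leap = 46×365 + 15×366 = 22280 days.
Total: 14 + 22280 + 206 = 22500 days.
22500 mod 7 = 2, so 2 days after Sunday is Tuesday.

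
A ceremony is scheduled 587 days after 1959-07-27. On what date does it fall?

1961-03-05

Count 587 days after July 27, 1959:
July 1959: 31 − 27 = 4 days remain.
Then 19 full months totalling 578 days.
March 1–5, 1961: 5 days.
Total: 4 + 578 + 5 = 587 days.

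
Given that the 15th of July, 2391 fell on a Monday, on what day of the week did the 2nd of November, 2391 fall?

July 2391: 31 − 15 = 16 days remain.
Then August (31), September (30), October (31): 31 + 30 + 31 = 92 days.
November 1–2, 2391: 2 days.
Total: 16 + 92 + 2 = 110 days.
110 mod 7 = 5, so 5 days after Monday is Saturday.

Saturday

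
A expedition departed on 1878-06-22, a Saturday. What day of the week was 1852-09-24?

Count forward from the earlier date (September 24, 1852) to the later (June 22, 1878):
Day-of-year of September 24, 1852: 268.
Day-of-year of June 22, 1878: 173.
1852 has 366 days, so 366 − 268 = 98 days remain in 1852.
Full years 1853–1877: 19 common + 6 leap = 19×365 + 6×366 = 9131 days.
Total: 98 + 9131 + 173 = 9402 days.
9402 mod 7 = 1, so 1 day before Saturday is Friday.

Friday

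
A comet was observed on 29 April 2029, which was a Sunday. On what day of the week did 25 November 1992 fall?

Count forward from the earlier date (November 25, 1992) to the later (April 29, 2029):
From November 25, 1992 to November 25, 2028: 36 years, of which 9 contain a Feb 29 — 27×365 + 9×366 = 13149 days.
(2000 is a leap year (divisible by 400).)
November 2028: 30 − 25 = 5 days remain.
Then December (31), January (31), February 2029 (28), March (31): 31 + 31 + 28 + 31 = 121 days.
April 1–29, 2029: 29 days.
Residual: 155 days.
Total: 13304 days.
13304 mod 7 = 4, so 4 days before Sunday is Wednesday.

Wednesday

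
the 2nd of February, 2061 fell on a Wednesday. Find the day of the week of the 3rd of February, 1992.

Count forward from the earlier date (February 3, 1992) to the later (February 2, 2061):
Day-of-year of February 3, 1992: 34.
Day-of-year of February 2, 2061: 33.
1992 has 366 days, so 366 − 34 = 332 days remain in 1992.
Full years 1993–2060: 51 common + 17 leap = 51×365 + 17×366 = 24837 days.
Total: 332 + 24837 + 33 = 25202 days.
25202 mod 7 = 2, so 2 days before Wednesday is Monday.

Monday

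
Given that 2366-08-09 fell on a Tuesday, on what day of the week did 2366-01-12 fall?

Count forward from the earlier date (January 12, 2366) to the later (August 9, 2366):
January 2366: 31 − 12 = 19 days remain.
Then February 2366 (28), March (31), April (30), May (31), June (30), July (31): 28 + 31 + 30 + 31 + 30 + 31 = 181 days.
August 1–9, 2366: 9 days.
Total: 19 + 181 + 9 = 209 days.
209 mod 7 = 6, so 6 days before Tuesday is Wednesday.

Wednesday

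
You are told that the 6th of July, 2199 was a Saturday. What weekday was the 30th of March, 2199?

Saturday

Count forward from the earlier date (March 30, 2199) to the later (July 6, 2199):
March 2199: 31 − 30 = 1 day remains.
Then April (30), May (31), June (30): 30 + 31 + 30 = 91 days.
July 1–6, 2199: 6 days.
Total: 1 + 91 + 6 = 98 days.
98 is a multiple of 7, so the 30th of March, 2199 falls on the same weekday: Saturday.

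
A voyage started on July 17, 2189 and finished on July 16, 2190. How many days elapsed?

364

July 2189: 31 − 17 = 14 days remain.
Then 11 full months totalling 334 days.
July 1–16, 2190: 16 days.
Residual: 364 days.
Total: 364 days.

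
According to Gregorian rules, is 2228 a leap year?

2228 is a leap year.

Yes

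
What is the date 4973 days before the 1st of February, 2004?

the 21st of June, 1990

Count 4973 days before February 1, 2004:
Day-of-year of June 21, 1990: 172.
Day-of-year of February 1, 2004: 32.
1990 has 365 days, so 365 − 172 = 193 days remain in 1990.
Full years 1991–2003: 10 common + 3 leap = 10×365 + 3×366 = 4748 days.
Total: 193 + 4748 + 32 = 4973 days.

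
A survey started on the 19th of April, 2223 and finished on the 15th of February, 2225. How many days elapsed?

668

Day-of-year of April 19, 2223: 109.
Day-of-year of February 15, 2225: 46.
2223 has 365 days, so 365 − 109 = 256 days remain in 2223.
Full years: 2224: 366. Sum = 366.
Total: 256 + 366 + 46 = 668 days.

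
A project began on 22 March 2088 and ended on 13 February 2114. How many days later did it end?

9458

Day-of-year of March 22, 2088: 82.
Day-of-year of February 13, 2114: 44.
2088 has 366 days, so 366 − 82 = 284 days remain in 2088.
Full years 2089–2113: 20 common + 5 leap = 20×365 + 5×366 = 9130 days.
Total: 284 + 9130 + 44 = 9458 days.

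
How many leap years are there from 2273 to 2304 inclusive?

Years divisible by 4 in [2273, 2304]: 2276, 2280, 2284, 2288, 2292, 2296, 2300, 2304.
Of these, 2300 is divisible by 100 but not 400, so not leap.
Leap years: 8 − 1 = 7.

7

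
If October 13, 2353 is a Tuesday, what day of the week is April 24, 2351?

Tuesday

Count forward from the earlier date (April 24, 2351) to the later (October 13, 2353):
April 24, 2351 → April 24, 2352: 366 days (2352 is a leap year).
April 24, 2352 → April 24, 2353: 365 days.
April 2353: 30 − 24 = 6 days remain.
Then May (31), June (30), July (31), August (31), September (30): 31 + 30 + 31 + 31 + 30 = 153 days.
October 1–13, 2353: 13 days.
Residual: 172 days.
Total: 903 days.
903 is a multiple of 7, so April 24, 2351 falls on the same weekday: Tuesday.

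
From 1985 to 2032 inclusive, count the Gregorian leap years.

Years divisible by 4 in [1985, 2032]: 1988, 1992, 1996, 2000, 2004, 2008, 2012, 2016, 2020, 2024, 2028, 2032.
2000 is divisible by 400, so still leap.
No century exceptions apply. Count: 12.

12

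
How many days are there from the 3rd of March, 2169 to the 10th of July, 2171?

Day-of-year of March 3, 2169: 62.
Day-of-year of July 10, 2171: 191.
2169 has 365 days, so 365 − 62 = 303 days remain in 2169.
Full years: 2170: 365. Sum = 365.
Total: 303 + 365 + 191 = 859 days.

859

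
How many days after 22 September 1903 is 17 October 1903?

September 1903: 30 − 22 = 8 days remain.
October 1–17, 1903: 17 days.
Total: 8 + 17 = 25 days.

25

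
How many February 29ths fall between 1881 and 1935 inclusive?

Years divisible by 4: 1884, 1888, …, 1932 — 13 in all.
Of these, 1900 is divisible by 100 but not 400, so not leap.
Leap years: 13 − 1 = 12.

12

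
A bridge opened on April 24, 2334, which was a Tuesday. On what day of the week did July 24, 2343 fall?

Saturday

Day-of-year of April 24, 2334: 114.
Day-of-year of July 24, 2343: 205.
2334 has 365 days, so 365 − 114 = 251 days remain in 2334.
Full years 2335–2342: 6 common + 2 leap = 6×365 + 2×366 = 2922 days.
Total: 251 + 2922 + 205 = 3378 days.
3378 mod 7 = 4, so 4 days after Tuesday is Saturday.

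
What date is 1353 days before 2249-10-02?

2246-01-18

Count 1353 days before October 2, 2249:
January 18, 2246 → January 18, 2247: 365 days.
January 18, 2247 → January 18, 2248: 365 days.
January 18, 2248 → January 18, 2249: 366 days (2248 is a leap year).
January 2249: 31 − 18 = 13 days remain.
Then February 2249 (28), March (31), April (30), May (31), June (30), July (31), August (31), September (30): 28 + 31 + 30 + 31 + 30 + 31 + 31 + 30 = 242 days.
October 1–2, 2249: 2 days.
Residual: 257 days.
Total: 1353 days.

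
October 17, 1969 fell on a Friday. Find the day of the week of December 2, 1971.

October 17, 1969 → October 17, 1970: 365 days.
October 17, 1970 → October 17, 1971: 365 days.
October 1971: 31 − 17 = 14 days remain.
Then November (30): 30 days.
December 1–2, 1971: 2 days.
Residual: 46 days.
Total: 776 days.
776 mod 7 = 6, so 6 days after Friday is Thursday.

Thursday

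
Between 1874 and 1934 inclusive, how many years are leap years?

Years divisible by 4: 1876, 1880, …, 1932 — 15 in all.
Of these, 1900 is divisible by 100 but not 400, so not leap.
Leap years: 15 − 1 = 14.

14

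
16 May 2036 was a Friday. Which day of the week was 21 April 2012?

Count forward from the earlier date (April 21, 2012) to the later (May 16, 2036):
Day-of-year of April 21, 2012: 112.
Day-of-year of May 16, 2036: 137.
2012 has 366 days, so 366 − 112 = 254 days remain in 2012.
Full years 2013–2035: 18 common + 5 leap = 18×365 + 5×366 = 8400 days.
Total: 254 + 8400 + 137 = 8791 days.
8791 mod 7 = 6, so 6 days before Friday is Saturday.

Saturday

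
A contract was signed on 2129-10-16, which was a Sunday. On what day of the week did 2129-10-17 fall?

Within October 2129: 17 − 16 = 1 day.
1 mod 7 = 1, so 1 day after Sunday is Monday.

Monday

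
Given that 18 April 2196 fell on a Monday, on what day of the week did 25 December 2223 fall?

Thursday

From April 18, 2196 to April 18, 2223: 27 years, of which 5 contain a Feb 29 — 22×365 + 5×366 = 9860 days.
(2200 is not a leap year (divisible by 100 but not 400).)
April 2223: 30 − 18 = 12 days remain.
Then May (31), June (30), July (31), August (31), September (30), October (31), November (30): 31 + 30 + 31 + 31 + 30 + 31 + 30 = 214 days.
December 1–25, 2223: 25 days.
Residual: 251 days.
Total: 10111 days.
10111 mod 7 = 3, so 3 days after Monday is Thursday.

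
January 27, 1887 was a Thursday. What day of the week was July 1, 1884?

Tuesday

Count forward from the earlier date (July 1, 1884) to the later (January 27, 1887):
Day-of-year of July 1, 1884: 183.
Day-of-year of January 27, 1887: 27.
1884 has 366 days, so 366 − 183 = 183 days remain in 1884.
Full years: 1885: 365; 1886: 365. Sum = 730.
Total: 183 + 730 + 27 = 940 days.
940 mod 7 = 2, so 2 days before Thursday is Tuesday.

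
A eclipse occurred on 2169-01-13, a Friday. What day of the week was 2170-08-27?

Monday

Day-of-year of January 13, 2169: 13.
Day-of-year of August 27, 2170: 239.
2169 has 365 days, so 365 − 13 = 352 days remain in 2169.
Total: 352 + 239 = 591 days.
591 mod 7 = 3, so 3 days after Friday is Monday.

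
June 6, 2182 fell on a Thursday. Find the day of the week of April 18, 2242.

Day-of-year of June 6, 2182: 157.
Day-of-year of April 18, 2242: 108.
2182 has 365 days, so 365 − 157 = 208 days remain in 2182.
Full years 2183–2241: 45 common + 14 leap = 45×365 + 14×366 = 21549 days.
Total: 208 + 21549 + 108 = 21865 days.
21865 mod 7 = 4, so 4 days after Thursday is Monday.

Monday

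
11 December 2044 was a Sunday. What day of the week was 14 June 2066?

Day-of-year of December 11, 2044: 346.
Day-of-year of June 14, 2066: 165.
2044 has 366 days, so 366 − 346 = 20 days remain in 2044.
Full years 2045–2065: 16 common + 5 leap = 16×365 + 5×366 = 7670 days.
Total: 20 + 7670 + 165 = 7855 days.
7855 mod 7 = 1, so 1 day after Sunday is Monday.

Monday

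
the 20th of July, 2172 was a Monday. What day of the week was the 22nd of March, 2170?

Count forward from the earlier date (March 22, 2170) to the later (July 20, 2172):
Day-of-year of March 22, 2170: 81.
Day-of-year of July 20, 2172: 202.
2170 has 365 days, so 365 − 81 = 284 days remain in 2170.
Full years: 2171: 365. Sum = 365.
Total: 284 + 365 + 202 = 851 days.
851 mod 7 = 4, so 4 days before Monday is Thursday.

Thursday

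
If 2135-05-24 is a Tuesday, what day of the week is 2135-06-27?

May 2135: 31 − 24 = 7 days remain.
June 1–27, 2135: 27 days.
Total: 7 + 27 = 34 days.
34 mod 7 = 6, so 6 days after Tuesday is Monday.

Monday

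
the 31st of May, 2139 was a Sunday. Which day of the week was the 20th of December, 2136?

Count forward from the earlier date (December 20, 2136) to the later (May 31, 2139):
Day-of-year of December 20, 2136: 355.
Day-of-year of May 31, 2139: 151.
2136 has 366 days, so 366 − 355 = 11 days remain in 2136.
Full years: 2137: 365; 2138: 365. Sum = 730.
Total: 11 + 730 + 151 = 892 days.
892 mod 7 = 3, so 3 days before Sunday is Thursday.

Thursday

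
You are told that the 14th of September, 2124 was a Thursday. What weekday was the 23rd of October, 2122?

Friday

Count forward from the earlier date (October 23, 2122) to the later (September 14, 2124):
October 23, 2122 → October 23, 2123: 365 days.
October 2123: 31 − 23 = 8 days remain.
Then 10 full months totalling 305 days.
September 1–14, 2124: 14 days.
Residual: 327 days.
Total: 692 days.
692 mod 7 = 6, so 6 days before Thursday is Friday.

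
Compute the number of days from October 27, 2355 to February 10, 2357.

October 2355: 31 − 27 = 4 days remain.
Then 15 full months totalling 458 days.
February 1–10, 2357: 10 days (2357 is not a leap year).
Total: 4 + 458 + 10 = 472 days.

472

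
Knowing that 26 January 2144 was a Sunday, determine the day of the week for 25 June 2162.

Friday

Day-of-year of January 26, 2144: 26.
Day-of-year of June 25, 2162: 176.
2144 has 366 days, so 366 − 26 = 340 days remain in 2144.
Full years 2145–2161: 13 common + 4 leap = 13×365 + 4×366 = 6209 days.
Total: 340 + 6209 + 176 = 6725 days.
6725 mod 7 = 5, so 5 days after Sunday is Friday.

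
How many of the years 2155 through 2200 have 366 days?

11

Years divisible by 4 in [2155, 2200]: 2156, 2160, 2164, 2168, 2172, 2176, 2180, 2184, 2188, 2192, 2196, 2200.
Of these, 2200 is divisible by 100 but not 400, so not leap.
Leap years: 12 − 1 = 11.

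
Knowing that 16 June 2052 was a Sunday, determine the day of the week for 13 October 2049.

Wednesday

Count forward from the earlier date (October 13, 2049) to the later (June 16, 2052):
Day-of-year of October 13, 2049: 286.
Day-of-year of June 16, 2052: 168.
2049 has 365 days, so 365 − 286 = 79 days remain in 2049.
Full years: 2050: 365; 2051: 365. Sum = 730.
Total: 79 + 730 + 168 = 977 days.
977 mod 7 = 4, so 4 days before Sunday is Wednesday.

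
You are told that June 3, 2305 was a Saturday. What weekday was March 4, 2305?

Saturday

Count forward from the earlier date (March 4, 2305) to the later (June 3, 2305):
March 2305: 31 − 4 = 27 days remain.
Then April (30), May (31): 30 + 31 = 61 days.
June 1–3, 2305: 3 days.
Total: 27 + 61 + 3 = 91 days.
91 is a multiple of 7, so March 4, 2305 falls on the same weekday: Saturday.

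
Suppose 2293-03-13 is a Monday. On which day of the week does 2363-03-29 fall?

Friday

From March 13, 2293 to March 13, 2363: 70 years, of which 16 contain a Feb 29 — 54×365 + 16×366 = 25566 days.
(2300 is not a leap year (divisible by 100 but not 400).)
Within March 2363: 29 − 13 = 16 days.
Total: 25582 days.
25582 mod 7 = 4, so 4 days after Monday is Friday.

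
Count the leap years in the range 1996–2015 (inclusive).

Years divisible by 4 in [1996, 2015]: 1996, 2000, 2004, 2008, 2012.
2000 is divisible by 400, so still leap.
No century exceptions apply. Count: 5.

5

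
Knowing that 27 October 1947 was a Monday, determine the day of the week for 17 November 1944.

Count forward from the earlier date (November 17, 1944) to the later (October 27, 1947):
Day-of-year of November 17, 1944: 322.
Day-of-year of October 27, 1947: 300.
1944 has 366 days, so 366 − 322 = 44 days remain in 1944.
Full years: 1945: 365; 1946: 365. Sum = 730.
Total: 44 + 730 + 300 = 1074 days.
1074 mod 7 = 3, so 3 days before Monday is Friday.

Friday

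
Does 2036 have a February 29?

Yes

2036 is a leap year.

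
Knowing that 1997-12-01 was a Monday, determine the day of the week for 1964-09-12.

Count forward from the earlier date (September 12, 1964) to the later (December 1, 1997):
From September 12, 1964 to September 12, 1997: 33 years, of which 8 contain a Feb 29 — 25×365 + 8×366 = 12053 days.
September 1997: 30 − 12 = 18 days remain.
Then October (31), November (30): 31 + 30 = 61 days.
December 1, 1997: 1 day.
Residual: 80 days.
Total: 12133 days.
12133 mod 7 = 2, so 2 days before Monday is Saturday.

Saturday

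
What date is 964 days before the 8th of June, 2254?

the 18th of October, 2251

Count 964 days before June 8, 2254:
Day-of-year of October 18, 2251: 291.
Day-of-year of June 8, 2254: 159.
2251 has 365 days, so 365 − 291 = 74 days remain in 2251.
Full years: 2252: 366; 2253: 365. Sum = 731.
Total: 74 + 731 + 159 = 964 days.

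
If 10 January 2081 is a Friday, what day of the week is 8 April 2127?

Tuesday

From January 10, 2081 to January 10, 2127: 46 years, of which 10 contain a Feb 29 — 36×365 + 10×366 = 16800 days.
(2100 is not a leap year (divisible by 100 but not 400).)
January 2127: 31 − 10 = 21 days remain.
Then February 2127 (28), March (31): 28 + 31 = 59 days.
April 1–8, 2127: 8 days.
Residual: 88 days.
Total: 16888 days.
16888 mod 7 = 4, so 4 days after Friday is Tuesday.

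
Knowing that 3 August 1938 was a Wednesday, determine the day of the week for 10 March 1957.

Sunday

From August 3, 1938 to August 3, 1956: 18 years, of which 5 contain a Feb 29 — 13×365 + 5×366 = 6575 days.
August 1956: 31 − 3 = 28 days remain.
Then September (30), October (31), November (30), December (31), January (31), February 1957 (28): 30 + 31 + 30 + 31 + 31 + 28 = 181 days.
March 1–10, 1957: 10 days.
Residual: 219 days.
Total: 6794 days.
6794 mod 7 = 4, so 4 days after Wednesday is Sunday.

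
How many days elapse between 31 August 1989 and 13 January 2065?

Day-of-year of August 31, 1989: 243.
Day-of-year of January 13, 2065: 13.
1989 has 365 days, so 365 − 243 = 122 days remain in 1989.
Full years 1990–2064: 56 common + 19 leap = 56×365 + 19×366 = 27394 days.
Total: 122 + 27394 + 13 = 27529 days.

27529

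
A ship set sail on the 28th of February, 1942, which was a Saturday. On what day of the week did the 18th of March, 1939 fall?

Count forward from the earlier date (March 18, 1939) to the later (February 28, 1942):
Day-of-year of March 18, 1939: 77.
Day-of-year of February 28, 1942: 59.
1939 has 365 days, so 365 − 77 = 288 days remain in 1939.
Full years: 1940: 366; 1941: 365. Sum = 731.
Total: 288 + 731 + 59 = 1078 days.
1078 is a multiple of 7, so the 18th of March, 1939 falls on the same weekday: Saturday.

Saturday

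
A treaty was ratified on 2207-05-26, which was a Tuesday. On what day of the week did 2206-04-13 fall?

Sunday

Count forward from the earlier date (April 13, 2206) to the later (May 26, 2207):
April 13, 2206 → April 13, 2207: 365 days.
April 2207: 30 − 13 = 17 days remain.
May 1–26, 2207: 26 days.
Residual: 43 days.
Total: 408 days.
408 mod 7 = 2, so 2 days before Tuesday is Sunday.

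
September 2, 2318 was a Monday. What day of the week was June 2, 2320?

Wednesday

September 2, 2318 → September 2, 2319: 365 days.
September 2319: 30 − 2 = 28 days remain.
Then October (31), November (30), December (31), January (31), February 2320 (29), March (31), April (30), May (31): 31 + 30 + 31 + 31 + 29 + 31 + 30 + 31 = 244 days.
June 1–2, 2320: 2 days.
Residual: 274 days.
Total: 639 days.
639 mod 7 = 2, so 2 days after Monday is Wednesday.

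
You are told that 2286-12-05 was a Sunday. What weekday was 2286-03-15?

Monday

Count forward from the earlier date (March 15, 2286) to the later (December 5, 2286):
March 2286: 31 − 15 = 16 days remain.
Then April (30), May (31), June (30), July (31), August (31), September (30), October (31), November (30): 30 + 31 + 30 + 31 + 31 + 30 + 31 + 30 = 244 days.
December 1–5, 2286: 5 days.
Total: 16 + 244 + 5 = 265 days.
265 mod 7 = 6, so 6 days before Sunday is Monday.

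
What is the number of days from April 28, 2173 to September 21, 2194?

7816

From April 28, 2173 to April 28, 2194: 21 years, of which 5 contain a Feb 29 — 16×365 + 5×366 = 7670 days.
April 2194: 30 − 28 = 2 days remain.
Then May (31), June (30), July (31), August (31): 31 + 30 + 31 + 31 = 123 days.
September 1–21, 2194: 21 days.
Residual: 146 days.
Total: 7816 days.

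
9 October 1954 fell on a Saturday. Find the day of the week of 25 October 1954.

Within October 1954: 25 − 9 = 16 days.
16 mod 7 = 2, so 2 days after Saturday is Monday.

Monday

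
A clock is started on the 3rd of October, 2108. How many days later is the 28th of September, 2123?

From October 3, 2108 to October 3, 2122: 14 years, of which 3 contain a Feb 29 — 11×365 + 3×366 = 5113 days.
October 2122: 31 − 3 = 28 days remain.
Then 10 full months totalling 304 days.
September 1–28, 2123: 28 days.
Residual: 360 days.
Total: 5473 days.

5473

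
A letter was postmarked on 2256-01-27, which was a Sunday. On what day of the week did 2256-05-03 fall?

January 2256: 31 − 27 = 4 days remain.
Then February 2256 (29), March (31), April (30): 29 + 31 + 30 = 90 days.
May 1–3, 2256: 3 days.
Total: 4 + 90 + 3 = 97 days.
97 mod 7 = 6, so 6 days after Sunday is Saturday.

Saturday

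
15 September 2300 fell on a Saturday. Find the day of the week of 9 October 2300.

Tuesday

September 2300: 30 − 15 = 15 days remain.
October 1–9, 2300: 9 days.
Total: 15 + 9 = 24 days.
24 mod 7 = 3, so 3 days after Saturday is Tuesday.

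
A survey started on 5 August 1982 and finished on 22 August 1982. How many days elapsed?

17

Within August 1982: 22 − 5 = 17 days.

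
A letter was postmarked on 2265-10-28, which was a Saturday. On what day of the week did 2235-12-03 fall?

Thursday

Count forward from the earlier date (December 3, 2235) to the later (October 28, 2265):
From December 3, 2235 to December 3, 2264: 29 years, of which 8 contain a Feb 29 — 21×365 + 8×366 = 10593 days.
December 2264: 31 − 3 = 28 days remain.
Then 9 full months totalling 273 days.
October 1–28, 2265: 28 days.
Residual: 329 days.
Total: 10922 days.
10922 mod 7 = 2, so 2 days before Saturday is Thursday.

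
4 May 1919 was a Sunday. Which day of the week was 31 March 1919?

Monday

Count forward from the earlier date (March 31, 1919) to the later (May 4, 1919):
March 1919: 31 − 31 = 0 days remain.
Then April (30): 30 days.
May 1–4, 1919: 4 days.
Total: 0 + 30 + 4 = 34 days.
34 mod 7 = 6, so 6 days before Sunday is Monday.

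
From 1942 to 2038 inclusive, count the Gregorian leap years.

24

Years divisible by 4: 1944, 1948, …, 2036 — 24 in all.
2000 is divisible by 400, so still leap.
No century exceptions apply. Count: 24.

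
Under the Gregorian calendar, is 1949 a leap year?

No

1949 is not a leap year.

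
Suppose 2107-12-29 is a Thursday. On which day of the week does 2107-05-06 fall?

Friday

Count forward from the earlier date (May 6, 2107) to the later (December 29, 2107):
May 2107: 31 − 6 = 25 days remain.
Then June (30), July (31), August (31), September (30), October (31), November (30): 30 + 31 + 31 + 30 + 31 + 30 = 183 days.
December 1–29, 2107: 29 days.
Total: 25 + 183 + 29 = 237 days.
237 mod 7 = 6, so 6 days before Thursday is Friday.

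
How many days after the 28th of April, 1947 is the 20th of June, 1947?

April 1947: 30 − 28 = 2 days remain.
Then May (31): 31 days.
June 1–20, 1947: 20 days.
Total: 2 + 31 + 20 = 53 days.

53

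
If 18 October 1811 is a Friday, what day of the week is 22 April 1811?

Monday

Count forward from the earlier date (April 22, 1811) to the later (October 18, 1811):
April 1811: 30 − 22 = 8 days remain.
Then May (31), June (30), July (31), August (31), September (30): 31 + 30 + 31 + 31 + 30 = 153 days.
October 1–18, 1811: 18 days.
Total: 8 + 153 + 18 = 179 days.
179 mod 7 = 4, so 4 days before Friday is Monday.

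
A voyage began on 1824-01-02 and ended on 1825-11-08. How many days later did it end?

January 1824: 31 − 2 = 29 days remain.
Then 21 full months totalling 639 days.
November 1–8, 1825: 8 days.
Total: 29 + 639 + 8 = 676 days.

676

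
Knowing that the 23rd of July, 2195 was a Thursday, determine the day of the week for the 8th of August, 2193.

Count forward from the earlier date (August 8, 2193) to the later (July 23, 2195):
August 8, 2193 → August 8, 2194: 365 days.
August 2194: 31 − 8 = 23 days remain.
Then 10 full months totalling 303 days.
July 1–23, 2195: 23 days.
Residual: 349 days.
Total: 714 days.
714 is a multiple of 7, so the 8th of August, 2193 falls on the same weekday: Thursday.

Thursday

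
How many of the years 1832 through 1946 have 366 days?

Years divisible by 4: 1832, 1836, …, 1944 — 29 in all.
Of these, 1900 is divisible by 100 but not 400, so not leap.
Leap years: 29 − 1 = 28.

28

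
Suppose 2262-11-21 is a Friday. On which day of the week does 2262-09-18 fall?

Count forward from the earlier date (September 18, 2262) to the later (November 21, 2262):
September 2262: 30 − 18 = 12 days remain.
Then October (31): 31 days.
November 1–21, 2262: 21 days.
Total: 12 + 31 + 21 = 64 days.
64 mod 7 = 1, so 1 day before Friday is Thursday.

Thursday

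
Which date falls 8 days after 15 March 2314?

23 March 2314

Count 8 days after March 15, 2314:
Within March 2314: 23 − 15 = 8 days.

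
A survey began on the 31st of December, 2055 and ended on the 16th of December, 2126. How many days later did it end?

25917

From December 31, 2055 to December 31, 2125: 70 years, of which 17 contain a Feb 29 — 53×365 + 17×366 = 25567 days.
(2100 is not a leap year (divisible by 100 but not 400).)
December 2125: 31 − 31 = 0 days remain.
Then 11 full months totalling 334 days.
December 1–16, 2126: 16 days.
Residual: 350 days.
Total: 25917 days.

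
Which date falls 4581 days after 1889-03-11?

1901-09-26

Count 4581 days after March 11, 1889:
From March 11, 1889 to March 11, 1901: 12 years, of which 2 contain a Feb 29 — 10×365 + 2×366 = 4382 days.
(1900 is not a leap year (divisible by 100 but not 400).)
March 1901: 31 − 11 = 20 days remain.
Then April (30), May (31), June (30), July (31), August (31): 30 + 31 + 30 + 31 + 31 = 153 days.
September 1–26, 1901: 26 days.
Residual: 199 days.
Total: 4581 days.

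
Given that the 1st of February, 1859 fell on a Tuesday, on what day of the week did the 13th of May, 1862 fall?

Tuesday

Day-of-year of February 1, 1859: 32.
Day-of-year of May 13, 1862: 133.
1859 has 365 days, so 365 − 32 = 333 days remain in 1859.
Full years: 1860: 366; 1861: 365. Sum = 731.
Total: 333 + 731 + 133 = 1197 days.
1197 is a multiple of 7, so the 13th of May, 1862 falls on the same weekday: Tuesday.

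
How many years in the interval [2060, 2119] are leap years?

14

Years divisible by 4: 2060, 2064, …, 2116 — 15 in all.
Of these, 2100 is divisible by 100 but not 400, so not leap.
Leap years: 15 − 1 = 14.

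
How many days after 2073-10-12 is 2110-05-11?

13359

From October 12, 2073 to October 12, 2109: 36 years, of which 8 contain a Feb 29 — 28×365 + 8×366 = 13148 days.
(2100 is not a leap year (divisible by 100 but not 400).)
October 2109: 31 − 12 = 19 days remain.
Then November (30), December (31), January (31), February 2110 (28), March (31), April (30): 30 + 31 + 31 + 28 + 31 + 30 = 181 days.
May 1–11, 2110: 11 days.
Residual: 211 days.
Total: 13359 days.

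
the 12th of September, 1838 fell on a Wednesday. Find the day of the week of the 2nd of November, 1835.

Count forward from the earlier date (November 2, 1835) to the later (September 12, 1838):
Day-of-year of November 2, 1835: 306.
Day-of-year of September 12, 1838: 255.
1835 has 365 days, so 365 − 306 = 59 days remain in 1835.
Full years: 1836: 366; 1837: 365. Sum = 731.
Total: 59 + 731 + 255 = 1045 days.
1045 mod 7 = 2, so 2 days before Wednesday is Monday.

Monday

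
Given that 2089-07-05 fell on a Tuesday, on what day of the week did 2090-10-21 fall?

Saturday

July 5, 2089 → July 5, 2090: 365 days.
July 2090: 31 − 5 = 26 days remain.
Then August (31), September (30): 31 + 30 = 61 days.
October 1–21, 2090: 21 days.
Residual: 108 days.
Total: 473 days.
473 mod 7 = 4, so 4 days after Tuesday is Saturday.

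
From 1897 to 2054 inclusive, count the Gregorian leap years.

38

Years divisible by 4: 1900, 1904, …, 2052 — 39 in all.
Of these, 1900 is divisible by 100 but not 400, so not leap.
2000 is divisible by 400, so still leap.
Leap years: 39 − 1 = 38.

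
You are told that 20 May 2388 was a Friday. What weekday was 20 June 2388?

Monday

May 2388: 31 − 20 = 11 days remain.
June 1–20, 2388: 20 days.
Total: 11 + 20 = 31 days.
31 mod 7 = 3, so 3 days after Friday is Monday.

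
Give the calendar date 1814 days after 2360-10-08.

2365-09-26

Count 1814 days after October 8, 2360:
October 8, 2360 → October 8, 2361: 365 days.
October 8, 2361 → October 8, 2362: 365 days.
October 8, 2362 → October 8, 2363: 365 days.
October 8, 2363 → October 8, 2364: 366 days (2364 is a leap year).
October 2364: 31 − 8 = 23 days remain.
Then 10 full months totalling 304 days.
September 1–26, 2365: 26 days.
Residual: 353 days.
Total: 1814 days.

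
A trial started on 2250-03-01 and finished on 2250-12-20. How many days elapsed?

294

March 2250: 31 − 1 = 30 days remain.
Then April (30), May (31), June (30), July (31), August (31), September (30), October (31), November (30): 30 + 31 + 30 + 31 + 31 + 30 + 31 + 30 = 244 days.
December 1–20, 2250: 20 days.
Total: 30 + 244 + 20 = 294 days.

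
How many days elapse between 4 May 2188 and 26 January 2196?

2823

Day-of-year of May 4, 2188: 125.
Day-of-year of January 26, 2196: 26.
2188 has 366 days, so 366 − 125 = 241 days remain in 2188.
Full years 2189–2195: 6 common + 1 leap = 6×365 + 1×366 = 2556 days.
Total: 241 + 2556 + 26 = 2823 days.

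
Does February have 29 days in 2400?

Yes

2400 is a leap year (divisible by 400).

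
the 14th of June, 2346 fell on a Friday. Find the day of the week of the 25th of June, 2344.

Sunday

Count forward from the earlier date (June 25, 2344) to the later (June 14, 2346):
June 2344: 30 − 25 = 5 days remain.
Then 23 full months totalling 700 days.
June 1–14, 2346: 14 days.
Total: 5 + 700 + 14 = 719 days.
719 mod 7 = 5, so 5 days before Friday is Sunday.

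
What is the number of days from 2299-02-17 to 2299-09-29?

February 2299: 28 − 17 = 11 days remain (2299 is not a leap year, so February has 28 days).
Then March (31), April (30), May (31), June (30), July (31), August (31): 31 + 30 + 31 + 30 + 31 + 31 = 184 days.
September 1–29, 2299: 29 days.
Total: 11 + 184 + 29 = 224 days.

224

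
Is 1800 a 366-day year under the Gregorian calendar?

1800 is not a leap year (divisible by 100 but not 400).

No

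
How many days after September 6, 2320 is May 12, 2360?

Day-of-year of September 6, 2320: 250.
Day-of-year of May 12, 2360: 133.
2320 has 366 days, so 366 − 250 = 116 days remain in 2320.
Full years 2321–2359: 30 common + 9 leap = 30×365 + 9×366 = 14244 days.
Total: 116 + 14244 + 133 = 14493 days.

14493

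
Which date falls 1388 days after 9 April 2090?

26 January 2094

Count 1388 days after April 9, 2090:
Day-of-year of April 9, 2090: 99.
Day-of-year of January 26, 2094: 26.
2090 has 365 days, so 365 − 99 = 266 days remain in 2090.
Full years: 2091: 365; 2092: 366; 2093: 365. Sum = 1096.
Total: 266 + 1096 + 26 = 1388 days.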